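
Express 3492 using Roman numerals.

Convert 3492 to Roman numerals:
  3492 contains 3×1000 (MMM)
  492 contains 1×400 (CD)
  92 contains 1×90 (XC)
  2 contains 2×1 (II)

MMMCDXCII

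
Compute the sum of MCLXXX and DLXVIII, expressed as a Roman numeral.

MCLXXX = 1180
DLXVIII = 568
1180 + 568 = 1748

MDCCXLVIII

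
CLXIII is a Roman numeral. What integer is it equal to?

CLXIII: C=100, L=50, X=10, I=1, I=1, I=1
100 + 50 + 10 + 1 + 1 + 1 = 163

163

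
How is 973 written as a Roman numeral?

Convert 973 to Roman numerals:
  973 contains 1×900 (CM)
  73 contains 1×50 (L)
  23 contains 2×10 (XX)
  3 contains 3×1 (III)

CMLXXIII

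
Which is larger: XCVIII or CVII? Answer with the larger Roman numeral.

XCVIII = 98
CVII = 107
107 is larger

CVII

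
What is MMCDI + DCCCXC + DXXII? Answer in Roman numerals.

MMCDI = 2401, DCCCXC = 890, DXXII = 522
2401 + 890 = 3291
3291 + 522 = 3813

MMMDCCCXIII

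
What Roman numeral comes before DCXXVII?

DCXXVII = 627, so the previous integer is 627 - 1 = 626

DCXXVI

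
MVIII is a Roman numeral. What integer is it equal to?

MVIII: M=1000, V=5, I=1, I=1, I=1
1000 + 5 + 1 + 1 + 1 = 1008

1008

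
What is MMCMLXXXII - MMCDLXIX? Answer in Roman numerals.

MMCMLXXXII = 2982
MMCDLXIX = 2469
2982 - 2469 = 513

DXIII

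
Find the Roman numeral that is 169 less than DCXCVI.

DCXCVI = 696
696 - 169 = 527

DXXVII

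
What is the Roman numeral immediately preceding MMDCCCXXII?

MMDCCCXXII = 2822; previous is 2821

MMDCCCXXI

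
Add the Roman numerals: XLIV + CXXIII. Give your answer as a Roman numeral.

XLIV = 44
CXXIII = 123
44 + 123 = 167

CLXVII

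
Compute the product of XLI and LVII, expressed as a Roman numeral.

XLI = 41
LVII = 57
41 × 57 = 2337

MMCCCXXXVII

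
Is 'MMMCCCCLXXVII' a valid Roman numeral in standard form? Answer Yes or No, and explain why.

'MMMCCCCLXXVII': More than 3 consecutive C's

No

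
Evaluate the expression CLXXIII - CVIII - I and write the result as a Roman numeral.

CLXXIII = 173, CVIII = 108, I = 1
173 - 108 = 65
65 - 1 = 64

LXIV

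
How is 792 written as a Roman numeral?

Convert 792 to Roman numerals:
  792 contains 1×500 (D)
  292 contains 2×100 (CC)
  92 contains 1×90 (XC)
  2 contains 2×1 (II)

DCCXCII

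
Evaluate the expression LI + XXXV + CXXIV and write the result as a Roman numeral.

LI = 51, XXXV = 35, CXXIV = 124
51 + 35 = 86
86 + 124 = 210

CCX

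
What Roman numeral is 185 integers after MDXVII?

MDXVII = 1517
1517 + 185 = 1702

MDCCII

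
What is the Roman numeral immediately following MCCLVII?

MCCLVII = 1257; next is 1258

MCCLVIII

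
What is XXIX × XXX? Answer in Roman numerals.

XXIX = 29
XXX = 30
29 × 30 = 870

DCCCLXX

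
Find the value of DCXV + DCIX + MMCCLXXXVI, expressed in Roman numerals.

DCXV = 615, DCIX = 609, MMCCLXXXVI = 2286
615 + 609 = 1224
1224 + 2286 = 3510

MMMDX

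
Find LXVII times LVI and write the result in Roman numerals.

LXVII = 67
LVI = 56
67 × 56 = 3752

MMMDCCLII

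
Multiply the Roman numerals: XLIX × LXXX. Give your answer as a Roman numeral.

XLIX = 49
LXXX = 80
49 × 80 = 3920

MMMCMXX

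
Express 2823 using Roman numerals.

Convert 2823 to Roman numerals:
  2823 contains 2×1000 (MM)
  823 contains 1×500 (D)
  323 contains 3×100 (CCC)
  23 contains 2×10 (XX)
  3 contains 3×1 (III)

MMDCCCXXIII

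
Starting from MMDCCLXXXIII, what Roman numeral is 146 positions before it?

MMDCCLXXXIII = 2783
2783 - 146 = 2637

MMDCXXXVII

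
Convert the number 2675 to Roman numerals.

Convert 2675 to Roman numerals:
  2675 contains 2×1000 (MM)
  675 contains 1×500 (D)
  175 contains 1×100 (C)
  75 contains 1×50 (L)
  25 contains 2×10 (XX)
  5 contains 1×5 (V)

MMDCLXXV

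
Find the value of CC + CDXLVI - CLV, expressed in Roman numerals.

CC = 200, CDXLVI = 446, CLV = 155
200 + 446 = 646
646 - 155 = 491

CDXCI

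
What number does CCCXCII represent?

CCCXCII: C=100, C=100, C=100, XC=90, I=1, I=1
100 + 100 + 100 + 90 + 1 + 1 = 392

392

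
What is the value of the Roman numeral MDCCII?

MDCCII: M=1000, D=500, C=100, C=100, I=1, I=1
1000 + 500 + 100 + 100 + 1 + 1 = 1702

1702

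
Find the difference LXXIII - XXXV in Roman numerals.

LXXIII = 73
XXXV = 35
73 - 35 = 38

XXXVIII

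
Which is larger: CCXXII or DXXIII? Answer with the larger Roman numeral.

CCXXII = 222
DXXIII = 523
523 is larger

DXXIII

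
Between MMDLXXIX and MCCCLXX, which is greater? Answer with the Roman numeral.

MMDLXXIX = 2579
MCCCLXX = 1370
2579 is larger

MMDLXXIX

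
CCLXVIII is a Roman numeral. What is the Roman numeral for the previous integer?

CCLXVIII = 268; previous is 267

CCLXVII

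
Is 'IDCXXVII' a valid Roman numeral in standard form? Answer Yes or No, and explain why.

'IDCXXVII': Invalid subtractive combination: ID

No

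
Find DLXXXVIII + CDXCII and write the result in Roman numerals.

DLXXXVIII = 588
CDXCII = 492
588 + 492 = 1080

MLXXX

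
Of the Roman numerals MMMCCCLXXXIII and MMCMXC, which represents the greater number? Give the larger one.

MMMCCCLXXXIII = 3383
MMCMXC = 2990
3383 is larger

MMMCCCLXXXIII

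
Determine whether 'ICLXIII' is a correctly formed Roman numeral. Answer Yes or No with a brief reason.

'ICLXIII': Invalid subtractive combination: IC

No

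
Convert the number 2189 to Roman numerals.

Convert 2189 to Roman numerals:
  2189 contains 2×1000 (MM)
  189 contains 1×100 (C)
  89 contains 1×50 (L)
  39 contains 3×10 (XXX)
  9 contains 1×9 (IX)

MMCLXXXIX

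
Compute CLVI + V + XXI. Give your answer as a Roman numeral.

CLVI = 156, V = 5, XXI = 21
156 + 5 = 161
161 + 21 = 182

CLXXXII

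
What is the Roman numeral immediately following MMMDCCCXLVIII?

MMMDCCCXLVIII = 3848, so the next integer is 3848 + 1 = 3849

MMMDCCCXLIX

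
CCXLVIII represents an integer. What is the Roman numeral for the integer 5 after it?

CCXLVIII = 248
248 + 5 = 253

CCLIII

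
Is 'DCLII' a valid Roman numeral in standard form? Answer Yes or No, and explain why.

'DCLII': Check the rules: uses only the symbols I, V, X, L, C, D, M; no symbol is repeated more than three times in a row; V, L and D each appear at most once; no smaller symbol precedes a larger one (values never increase from left to right). Value: D (500) + C (100) + L (50) + I (1) + I (1) = 652. So it is a valid standard Roman numeral.

Yes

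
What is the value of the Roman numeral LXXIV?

LXXIV: L=50, X=10, X=10, IV=4
50 + 10 + 10 + 4 = 74

74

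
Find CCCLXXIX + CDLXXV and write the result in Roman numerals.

CCCLXXIX = 379
CDLXXV = 475
379 + 475 = 854

DCCCLIV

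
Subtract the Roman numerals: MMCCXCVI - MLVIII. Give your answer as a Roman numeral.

MMCCXCVI = 2296
MLVIII = 1058
2296 - 1058 = 1238

MCCXXXVIII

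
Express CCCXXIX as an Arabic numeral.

CCCXXIX: C=100, C=100, C=100, X=10, X=10, IX=9
100 + 100 + 100 + 10 + 10 + 9 = 329

329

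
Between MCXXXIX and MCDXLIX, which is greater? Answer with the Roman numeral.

MCXXXIX = 1139
MCDXLIX = 1449
1449 is larger

MCDXLIX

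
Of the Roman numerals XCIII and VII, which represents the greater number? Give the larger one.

XCIII = 93
VII = 7
93 is larger

XCIII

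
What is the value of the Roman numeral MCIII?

MCIII: M=1000, C=100, I=1, I=1, I=1
1000 + 100 + 1 + 1 + 1 = 1103

1103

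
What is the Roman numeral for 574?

Convert 574 to Roman numerals:
  574 contains 1×500 (D)
  74 contains 1×50 (L)
  24 contains 2×10 (XX)
  4 contains 1×4 (IV)

DLXXIV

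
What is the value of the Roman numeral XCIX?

XCIX: XC=90, IX=9
90 + 9 = 99

99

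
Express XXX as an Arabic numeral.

XXX: X=10, X=10, X=10
10 + 10 + 10 = 30

30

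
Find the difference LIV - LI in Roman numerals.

LIV = 54
LI = 51
54 - 51 = 3

III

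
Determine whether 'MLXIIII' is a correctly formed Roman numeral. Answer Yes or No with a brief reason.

'MLXIIII': More than 3 consecutive I's

No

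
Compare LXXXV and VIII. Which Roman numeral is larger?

LXXXV = 85
VIII = 8
85 is larger

LXXXV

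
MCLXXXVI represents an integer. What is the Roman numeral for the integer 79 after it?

MCLXXXVI = 1186
1186 + 79 = 1265

MCCLXV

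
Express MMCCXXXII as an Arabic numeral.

MMCCXXXII: M=1000, M=1000, C=100, C=100, X=10, X=10, X=10, I=1, I=1
1000 + 1000 + 100 + 100 + 10 + 10 + 10 + 1 + 1 = 2232

2232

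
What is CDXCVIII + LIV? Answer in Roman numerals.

CDXCVIII = 498
LIV = 54
498 + 54 = 552

DLII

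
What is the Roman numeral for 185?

Convert 185 to Roman numerals:
  185 contains 1×100 (C)
  85 contains 1×50 (L)
  35 contains 3×10 (XXX)
  5 contains 1×5 (V)

CLXXXV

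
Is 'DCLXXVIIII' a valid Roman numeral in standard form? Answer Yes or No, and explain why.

'DCLXXVIIII': More than 3 consecutive I's

No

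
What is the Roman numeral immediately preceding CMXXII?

CMXXII = 922; previous is 921

CMXXI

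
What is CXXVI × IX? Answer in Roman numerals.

CXXVI = 126
IX = 9
126 × 9 = 1134

MCXXXIV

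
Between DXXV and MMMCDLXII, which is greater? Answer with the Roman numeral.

DXXV = 525
MMMCDLXII = 3462
3462 is larger

MMMCDLXII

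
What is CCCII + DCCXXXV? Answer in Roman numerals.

CCCII = 302
DCCXXXV = 735
302 + 735 = 1037

MXXXVII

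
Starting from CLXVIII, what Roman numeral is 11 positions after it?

CLXVIII = 168
168 + 11 = 179

CLXXIX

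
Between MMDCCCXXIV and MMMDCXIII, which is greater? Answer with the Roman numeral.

MMDCCCXXIV = 2824
MMMDCXIII = 3613
3613 is larger

MMMDCXIII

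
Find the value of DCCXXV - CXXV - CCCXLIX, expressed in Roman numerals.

DCCXXV = 725, CXXV = 125, CCCXLIX = 349
725 - 125 = 600
600 - 349 = 251

CCLI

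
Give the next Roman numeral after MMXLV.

MMXLV = 2045, so the next integer is 2045 + 1 = 2046

MMXLVI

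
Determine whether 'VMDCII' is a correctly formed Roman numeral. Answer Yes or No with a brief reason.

'VMDCII': Invalid subtractive combination: VM

No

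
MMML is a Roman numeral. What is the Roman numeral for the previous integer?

MMML = 3050, so the previous integer is 3050 - 1 = 3049

MMMXLIX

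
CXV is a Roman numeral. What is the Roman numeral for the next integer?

CXV = 115, so the next integer is 115 + 1 = 116

CXVI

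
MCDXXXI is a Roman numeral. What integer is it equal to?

MCDXXXI: M=1000, CD=400, X=10, X=10, X=10, I=1
1000 + 400 + 10 + 10 + 10 + 1 = 1431

1431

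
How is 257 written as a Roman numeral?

Convert 257 to Roman numerals:
  257 contains 2×100 (CC)
  57 contains 1×50 (L)
  7 contains 1×5 (V)
  2 contains 2×1 (II)

CCLVII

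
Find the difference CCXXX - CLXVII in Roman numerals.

CCXXX = 230
CLXVII = 167
230 - 167 = 63

LXIII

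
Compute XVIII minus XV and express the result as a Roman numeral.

XVIII = 18
XV = 15
18 - 15 = 3

III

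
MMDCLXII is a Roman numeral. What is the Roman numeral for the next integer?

MMDCLXII = 2662, so the next integer is 2662 + 1 = 2663

MMDCLXIII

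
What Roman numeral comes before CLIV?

CLIV = 154, so the previous integer is 154 - 1 = 153

CLIII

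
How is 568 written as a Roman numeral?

Convert 568 to Roman numerals:
  568 contains 1×500 (D)
  68 contains 1×50 (L)
  18 contains 1×10 (X)
  8 contains 1×5 (V)
  3 contains 3×1 (III)

DLXVIII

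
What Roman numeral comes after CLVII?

CLVII = 157, so the next integer is 157 + 1 = 158

CLVIII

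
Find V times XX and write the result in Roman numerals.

V = 5
XX = 20
5 × 20 = 100

C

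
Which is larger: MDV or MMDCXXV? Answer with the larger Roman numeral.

MDV = 1505
MMDCXXV = 2625
2625 is larger

MMDCXXV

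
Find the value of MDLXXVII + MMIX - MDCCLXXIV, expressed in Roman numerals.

MDLXXVII = 1577, MMIX = 2009, MDCCLXXIV = 1774
1577 + 2009 = 3586
3586 - 1774 = 1812

MDCCCXII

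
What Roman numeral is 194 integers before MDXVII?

MDXVII = 1517
1517 - 194 = 1323

MCCCXXIII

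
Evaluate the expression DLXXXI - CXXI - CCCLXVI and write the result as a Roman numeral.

DLXXXI = 581, CXXI = 121, CCCLXVI = 366
581 - 121 = 460
460 - 366 = 94

XCIV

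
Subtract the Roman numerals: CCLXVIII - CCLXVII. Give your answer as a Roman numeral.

CCLXVIII = 268
CCLXVII = 267
268 - 267 = 1

I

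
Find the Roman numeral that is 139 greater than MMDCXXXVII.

MMDCXXXVII = 2637
2637 + 139 = 2776

MMDCCLXXVI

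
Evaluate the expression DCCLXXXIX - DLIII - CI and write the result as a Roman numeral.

DCCLXXXIX = 789, DLIII = 553, CI = 101
789 - 553 = 236
236 - 101 = 135

CXXXV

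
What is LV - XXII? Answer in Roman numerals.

LV = 55
XXII = 22
55 - 22 = 33

XXXIII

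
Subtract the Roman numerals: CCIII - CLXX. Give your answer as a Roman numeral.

CCIII = 203
CLXX = 170
203 - 170 = 33

XXXIII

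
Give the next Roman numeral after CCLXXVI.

CCLXXVI = 276; next is 277

CCLXXVII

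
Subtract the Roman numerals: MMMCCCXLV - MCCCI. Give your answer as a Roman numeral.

MMMCCCXLV = 3345
MCCCI = 1301
3345 - 1301 = 2044

MMXLIV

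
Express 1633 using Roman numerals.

Convert 1633 to Roman numerals:
  1633 contains 1×1000 (M)
  633 contains 1×500 (D)
  133 contains 1×100 (C)
  33 contains 3×10 (XXX)
  3 contains 3×1 (III)

MDCXXXIII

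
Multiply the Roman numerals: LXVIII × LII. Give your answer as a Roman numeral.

LXVIII = 68
LII = 52
68 × 52 = 3536

MMMDXXXVI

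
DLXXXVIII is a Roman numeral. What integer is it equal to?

DLXXXVIII: D=500, L=50, X=10, X=10, X=10, V=5, I=1, I=1, I=1
500 + 50 + 10 + 10 + 10 + 5 + 1 + 1 + 1 = 588

588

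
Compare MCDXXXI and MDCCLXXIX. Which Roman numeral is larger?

MCDXXXI = 1431
MDCCLXXIX = 1779
1779 is larger

MDCCLXXIX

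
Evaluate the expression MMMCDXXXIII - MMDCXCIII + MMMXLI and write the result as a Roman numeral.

MMMCDXXXIII = 3433, MMDCXCIII = 2693, MMMXLI = 3041
3433 - 2693 = 740
740 + 3041 = 3781

MMMDCCLXXXI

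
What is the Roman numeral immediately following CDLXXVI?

CDLXXVI = 476, so the next integer is 476 + 1 = 477

CDLXXVII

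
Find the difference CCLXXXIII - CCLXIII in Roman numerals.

CCLXXXIII = 283
CCLXIII = 263
283 - 263 = 20

XX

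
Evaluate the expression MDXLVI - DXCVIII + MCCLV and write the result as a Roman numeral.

MDXLVI = 1546, DXCVIII = 598, MCCLV = 1255
1546 - 598 = 948
948 + 1255 = 2203

MMCCIII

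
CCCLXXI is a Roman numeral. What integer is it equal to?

CCCLXXI: C=100, C=100, C=100, L=50, X=10, X=10, I=1
100 + 100 + 100 + 50 + 10 + 10 + 1 = 371

371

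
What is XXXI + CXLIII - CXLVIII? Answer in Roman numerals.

XXXI = 31, CXLIII = 143, CXLVIII = 148
31 + 143 = 174
174 - 148 = 26

XXVI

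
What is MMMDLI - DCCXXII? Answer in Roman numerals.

MMMDLI = 3551
DCCXXII = 722
3551 - 722 = 2829

MMDCCCXXIX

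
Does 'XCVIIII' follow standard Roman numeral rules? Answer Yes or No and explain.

'XCVIIII': More than 3 consecutive I's

No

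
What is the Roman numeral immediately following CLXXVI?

CLXXVI = 176; next is 177

CLXXVII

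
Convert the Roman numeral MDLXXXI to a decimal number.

MDLXXXI: M=1000, D=500, L=50, X=10, X=10, X=10, I=1
1000 + 500 + 50 + 10 + 10 + 10 + 1 = 1581

1581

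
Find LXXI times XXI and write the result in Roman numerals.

LXXI = 71
XXI = 21
71 × 21 = 1491

MCDXCI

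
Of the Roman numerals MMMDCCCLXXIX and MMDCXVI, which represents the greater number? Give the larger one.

MMMDCCCLXXIX = 3879
MMDCXVI = 2616
3879 is larger

MMMDCCCLXXIX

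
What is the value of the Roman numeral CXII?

CXII: C=100, X=10, I=1, I=1
100 + 10 + 1 + 1 = 112

112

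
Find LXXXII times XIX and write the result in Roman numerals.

LXXXII = 82
XIX = 19
82 × 19 = 1558

MDLVIII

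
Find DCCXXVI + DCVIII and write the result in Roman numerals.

DCCXXVI = 726
DCVIII = 608
726 + 608 = 1334

MCCCXXXIV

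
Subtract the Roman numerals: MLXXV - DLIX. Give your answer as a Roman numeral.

MLXXV = 1075
DLIX = 559
1075 - 559 = 516

DXVI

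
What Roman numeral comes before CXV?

CXV = 115; previous is 114

CXIV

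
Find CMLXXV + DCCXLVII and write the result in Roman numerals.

CMLXXV = 975
DCCXLVII = 747
975 + 747 = 1722

MDCCXXII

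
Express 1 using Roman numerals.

Convert 1 to Roman numerals:
  1 contains 1×1 (I)

I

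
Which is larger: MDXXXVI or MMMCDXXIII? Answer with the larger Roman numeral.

MDXXXVI = 1536
MMMCDXXIII = 3423
3423 is larger

MMMCDXXIII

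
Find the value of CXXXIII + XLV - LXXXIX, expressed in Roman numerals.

CXXXIII = 133, XLV = 45, LXXXIX = 89
133 + 45 = 178
178 - 89 = 89

LXXXIX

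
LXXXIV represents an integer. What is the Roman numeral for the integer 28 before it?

LXXXIV = 84
84 - 28 = 56

LVI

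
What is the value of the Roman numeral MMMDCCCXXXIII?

MMMDCCCXXXIII: M=1000, M=1000, M=1000, D=500, C=100, C=100, C=100, X=10, X=10, X=10, I=1, I=1, I=1
1000 + 1000 + 1000 + 500 + 100 + 100 + 100 + 10 + 10 + 10 + 1 + 1 + 1 = 3833

3833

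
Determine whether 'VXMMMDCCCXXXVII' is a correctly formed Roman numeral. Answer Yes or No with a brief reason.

'VXMMMDCCCXXXVII': V should not appear more than once

No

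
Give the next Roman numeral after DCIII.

DCIII = 603, so the next integer is 603 + 1 = 604

DCIV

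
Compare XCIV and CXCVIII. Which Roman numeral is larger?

XCIV = 94
CXCVIII = 198
198 is larger

CXCVIII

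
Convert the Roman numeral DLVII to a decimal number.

DLVII: D=500, L=50, V=5, I=1, I=1
500 + 50 + 5 + 1 + 1 = 557

557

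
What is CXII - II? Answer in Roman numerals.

CXII = 112
II = 2
112 - 2 = 110

CX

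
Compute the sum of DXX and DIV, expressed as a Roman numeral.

DXX = 520
DIV = 504
520 + 504 = 1024

MXXIV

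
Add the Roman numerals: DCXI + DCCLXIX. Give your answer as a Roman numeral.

DCXI = 611
DCCLXIX = 769
611 + 769 = 1380

MCCCLXXX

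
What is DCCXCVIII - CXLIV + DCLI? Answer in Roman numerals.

DCCXCVIII = 798, CXLIV = 144, DCLI = 651
798 - 144 = 654
654 + 651 = 1305

MCCCV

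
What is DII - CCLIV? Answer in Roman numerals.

DII = 502
CCLIV = 254
502 - 254 = 248

CCXLVIII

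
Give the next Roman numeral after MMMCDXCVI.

MMMCDXCVI = 3496; next is 3497

MMMCDXCVII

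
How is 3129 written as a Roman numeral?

Convert 3129 to Roman numerals:
  3129 contains 3×1000 (MMM)
  129 contains 1×100 (C)
  29 contains 2×10 (XX)
  9 contains 1×9 (IX)

MMMCXXIX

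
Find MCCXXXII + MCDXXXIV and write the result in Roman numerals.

MCCXXXII = 1232
MCDXXXIV = 1434
1232 + 1434 = 2666

MMDCLXVI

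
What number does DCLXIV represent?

DCLXIV: D=500, C=100, L=50, X=10, IV=4
500 + 100 + 50 + 10 + 4 = 664

664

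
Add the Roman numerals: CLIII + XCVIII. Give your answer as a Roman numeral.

CLIII = 153
XCVIII = 98
153 + 98 = 251

CCLI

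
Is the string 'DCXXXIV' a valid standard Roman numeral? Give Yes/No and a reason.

'DCXXXIV': Check the rules: uses only the symbols I, V, X, L, C, D, M; no symbol is repeated more than three times in a row; V, L and D each appear at most once; the only place a smaller symbol precedes a larger one is the allowed subtractive pair IV, the symbol right after such a pair (if any) is smaller than the pair's first symbol, and otherwise the values never increase from left to right. Value: D (500) + C (100) + X (10) + X (10) + X (10) + IV (4) = 634. So it is a valid standard Roman numeral.

Yes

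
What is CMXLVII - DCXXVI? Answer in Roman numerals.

CMXLVII = 947
DCXXVI = 626
947 - 626 = 321

CCCXXI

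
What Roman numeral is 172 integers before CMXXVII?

CMXXVII = 927
927 - 172 = 755

DCCLV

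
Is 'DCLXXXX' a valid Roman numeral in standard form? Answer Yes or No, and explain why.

'DCLXXXX': More than 3 consecutive X's

No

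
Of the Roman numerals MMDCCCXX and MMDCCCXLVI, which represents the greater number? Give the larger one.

MMDCCCXX = 2820
MMDCCCXLVI = 2846
2846 is larger

MMDCCCXLVI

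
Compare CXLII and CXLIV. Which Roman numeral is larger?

CXLII = 142
CXLIV = 144
144 is larger

CXLIV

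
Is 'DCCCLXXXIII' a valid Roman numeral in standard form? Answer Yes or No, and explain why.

'DCCCLXXXIII': Check the rules: uses only the symbols I, V, X, L, C, D, M; no symbol is repeated more than three times in a row; V, L and D each appear at most once; no smaller symbol precedes a larger one (values never increase from left to right). Value: D (500) + C (100) + C (100) + C (100) + L (50) + X (10) + X (10) + X (10) + I (1) + I (1) + I (1) = 883. So it is a valid standard Roman numeral.

Yes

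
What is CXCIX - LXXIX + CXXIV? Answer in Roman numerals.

CXCIX = 199, LXXIX = 79, CXXIV = 124
199 - 79 = 120
120 + 124 = 244

CCXLIV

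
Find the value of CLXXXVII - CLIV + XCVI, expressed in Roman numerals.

CLXXXVII = 187, CLIV = 154, XCVI = 96
187 - 154 = 33
33 + 96 = 129

CXXIX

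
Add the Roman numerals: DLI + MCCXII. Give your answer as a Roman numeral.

DLI = 551
MCCXII = 1212
551 + 1212 = 1763

MDCCLXIII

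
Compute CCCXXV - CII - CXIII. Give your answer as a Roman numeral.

CCCXXV = 325, CII = 102, CXIII = 113
325 - 102 = 223
223 - 113 = 110

CX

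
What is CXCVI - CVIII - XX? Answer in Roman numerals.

CXCVI = 196, CVIII = 108, XX = 20
196 - 108 = 88
88 - 20 = 68

LXVIII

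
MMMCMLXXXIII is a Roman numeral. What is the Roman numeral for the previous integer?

MMMCMLXXXIII = 3983; previous is 3982

MMMCMLXXXII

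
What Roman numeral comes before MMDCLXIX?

MMDCLXIX = 2669, so the previous integer is 2669 - 1 = 2668

MMDCLXVIII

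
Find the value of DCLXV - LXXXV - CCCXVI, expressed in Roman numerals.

DCLXV = 665, LXXXV = 85, CCCXVI = 316
665 - 85 = 580
580 - 316 = 264

CCLXIV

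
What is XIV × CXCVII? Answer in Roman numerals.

XIV = 14
CXCVII = 197
14 × 197 = 2758

MMDCCLVIII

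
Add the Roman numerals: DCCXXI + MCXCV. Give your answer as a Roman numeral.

DCCXXI = 721
MCXCV = 1195
721 + 1195 = 1916

MCMXVI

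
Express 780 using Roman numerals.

Convert 780 to Roman numerals:
  780 contains 1×500 (D)
  280 contains 2×100 (CC)
  80 contains 1×50 (L)
  30 contains 3×10 (XXX)

DCCLXXX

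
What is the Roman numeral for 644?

Convert 644 to Roman numerals:
  644 contains 1×500 (D)
  144 contains 1×100 (C)
  44 contains 1×40 (XL)
  4 contains 1×4 (IV)

DCXLIV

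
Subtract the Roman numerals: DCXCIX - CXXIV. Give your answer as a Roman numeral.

DCXCIX = 699
CXXIV = 124
699 - 124 = 575

DLXXV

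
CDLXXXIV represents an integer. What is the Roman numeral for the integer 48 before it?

CDLXXXIV = 484
484 - 48 = 436

CDXXXVI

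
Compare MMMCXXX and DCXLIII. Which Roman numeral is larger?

MMMCXXX = 3130
DCXLIII = 643
3130 is larger

MMMCXXX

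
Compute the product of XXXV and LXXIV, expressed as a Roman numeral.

XXXV = 35
LXXIV = 74
35 × 74 = 2590

MMDXC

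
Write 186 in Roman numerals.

Convert 186 to Roman numerals:
  186 contains 1×100 (C)
  86 contains 1×50 (L)
  36 contains 3×10 (XXX)
  6 contains 1×5 (V)
  1 contains 1×1 (I)

CLXXXVI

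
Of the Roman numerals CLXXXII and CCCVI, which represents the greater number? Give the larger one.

CLXXXII = 182
CCCVI = 306
306 is larger

CCCVI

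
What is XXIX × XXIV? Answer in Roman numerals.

XXIX = 29
XXIV = 24
29 × 24 = 696

DCXCVI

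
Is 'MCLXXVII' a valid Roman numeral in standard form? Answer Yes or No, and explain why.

'MCLXXVII': Check the rules: uses only the symbols I, V, X, L, C, D, M; no symbol is repeated more than three times in a row; V, L and D each appear at most once; no smaller symbol precedes a larger one (values never increase from left to right). Value: M (1000) + C (100) + L (50) + X (10) + X (10) + V (5) + I (1) + I (1) = 1177. So it is a valid standard Roman numeral.

Yes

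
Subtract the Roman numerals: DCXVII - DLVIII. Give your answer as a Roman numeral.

DCXVII = 617
DLVIII = 558
617 - 558 = 59

LIX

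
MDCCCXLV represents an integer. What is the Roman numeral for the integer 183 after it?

MDCCCXLV = 1845
1845 + 183 = 2028

MMXXVIII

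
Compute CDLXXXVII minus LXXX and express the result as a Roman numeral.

CDLXXXVII = 487
LXXX = 80
487 - 80 = 407

CDVII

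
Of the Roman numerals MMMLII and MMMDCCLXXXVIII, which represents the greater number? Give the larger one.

MMMLII = 3052
MMMDCCLXXXVIII = 3788
3788 is larger

MMMDCCLXXXVIII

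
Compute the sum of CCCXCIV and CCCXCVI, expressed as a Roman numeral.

CCCXCIV = 394
CCCXCVI = 396
394 + 396 = 790

DCCXC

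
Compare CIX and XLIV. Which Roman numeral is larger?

CIX = 109
XLIV = 44
109 is larger

CIX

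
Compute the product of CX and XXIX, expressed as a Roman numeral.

CX = 110
XXIX = 29
110 × 29 = 3190

MMMCXC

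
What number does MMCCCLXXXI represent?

MMCCCLXXXI: M=1000, M=1000, C=100, C=100, C=100, L=50, X=10, X=10, X=10, I=1
1000 + 1000 + 100 + 100 + 100 + 50 + 10 + 10 + 10 + 1 = 2381

2381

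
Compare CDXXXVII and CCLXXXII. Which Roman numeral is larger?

CDXXXVII = 437
CCLXXXII = 282
437 is larger

CDXXXVII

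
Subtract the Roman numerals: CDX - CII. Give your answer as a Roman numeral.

CDX = 410
CII = 102
410 - 102 = 308

CCCVIII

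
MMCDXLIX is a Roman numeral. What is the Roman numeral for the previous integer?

MMCDXLIX = 2449, so the previous integer is 2449 - 1 = 2448

MMCDXLVIII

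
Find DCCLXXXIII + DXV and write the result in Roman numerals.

DCCLXXXIII = 783
DXV = 515
783 + 515 = 1298

MCCXCVIII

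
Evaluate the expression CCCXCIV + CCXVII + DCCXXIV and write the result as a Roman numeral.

CCCXCIV = 394, CCXVII = 217, DCCXXIV = 724
394 + 217 = 611
611 + 724 = 1335

MCCCXXXV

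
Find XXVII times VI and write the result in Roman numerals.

XXVII = 27
VI = 6
27 × 6 = 162

CLXII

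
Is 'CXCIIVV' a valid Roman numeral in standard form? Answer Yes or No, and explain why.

'CXCIIVV': V should not appear more than once

No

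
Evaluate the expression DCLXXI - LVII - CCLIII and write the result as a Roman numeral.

DCLXXI = 671, LVII = 57, CCLIII = 253
671 - 57 = 614
614 - 253 = 361

CCCLXI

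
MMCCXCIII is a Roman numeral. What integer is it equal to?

MMCCXCIII: M=1000, M=1000, C=100, C=100, XC=90, I=1, I=1, I=1
1000 + 1000 + 100 + 100 + 90 + 1 + 1 + 1 = 2293

2293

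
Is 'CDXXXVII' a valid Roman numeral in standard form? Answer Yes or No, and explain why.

'CDXXXVII': Check the rules: uses only the symbols I, V, X, L, C, D, M; no symbol is repeated more than three times in a row; V, L and D each appear at most once; the only place a smaller symbol precedes a larger one is the allowed subtractive pair CD, the symbol right after such a pair (if any) is smaller than the pair's first symbol, and otherwise the values never increase from left to right. Value: CD (400) + X (10) + X (10) + X (10) + V (5) + I (1) + I (1) = 437. So it is a valid standard Roman numeral.

Yes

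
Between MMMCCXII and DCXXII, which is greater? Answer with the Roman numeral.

MMMCCXII = 3212
DCXXII = 622
3212 is larger

MMMCCXII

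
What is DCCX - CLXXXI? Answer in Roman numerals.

DCCX = 710
CLXXXI = 181
710 - 181 = 529

DXXIX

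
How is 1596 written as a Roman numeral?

Convert 1596 to Roman numerals:
  1596 contains 1×1000 (M)
  596 contains 1×500 (D)
  96 contains 1×90 (XC)
  6 contains 1×5 (V)
  1 contains 1×1 (I)

MDXCVI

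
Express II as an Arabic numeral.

II: I=1, I=1
1 + 1 = 2

2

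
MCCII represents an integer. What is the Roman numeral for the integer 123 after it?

MCCII = 1202
1202 + 123 = 1325

MCCCXXV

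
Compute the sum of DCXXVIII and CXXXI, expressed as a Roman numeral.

DCXXVIII = 628
CXXXI = 131
628 + 131 = 759

DCCLIX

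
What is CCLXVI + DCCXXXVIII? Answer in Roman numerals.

CCLXVI = 266
DCCXXXVIII = 738
266 + 738 = 1004

MIV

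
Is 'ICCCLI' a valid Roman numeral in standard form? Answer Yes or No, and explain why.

'ICCCLI': Invalid subtractive combination: IC

No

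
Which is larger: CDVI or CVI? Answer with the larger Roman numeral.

CDVI = 406
CVI = 106
406 is larger

CDVI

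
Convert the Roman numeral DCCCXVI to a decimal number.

DCCCXVI: D=500, C=100, C=100, C=100, X=10, V=5, I=1
500 + 100 + 100 + 100 + 10 + 5 + 1 = 816

816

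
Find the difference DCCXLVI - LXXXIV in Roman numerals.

DCCXLVI = 746
LXXXIV = 84
746 - 84 = 662

DCLXII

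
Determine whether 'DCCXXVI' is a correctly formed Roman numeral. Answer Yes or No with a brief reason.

'DCCXXVI': Check the rules: uses only the symbols I, V, X, L, C, D, M; no symbol is repeated more than three times in a row; V, L and D each appear at most once; no smaller symbol precedes a larger one (values never increase from left to right). Value: D (500) + C (100) + C (100) + X (10) + X (10) + V (5) + I (1) = 726. So it is a valid standard Roman numeral.

Yes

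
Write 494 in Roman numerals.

Convert 494 to Roman numerals:
  494 contains 1×400 (CD)
  94 contains 1×90 (XC)
  4 contains 1×4 (IV)

CDXCIV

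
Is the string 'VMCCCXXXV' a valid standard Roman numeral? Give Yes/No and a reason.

'VMCCCXXXV': V should not appear more than once

No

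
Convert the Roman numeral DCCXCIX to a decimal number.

DCCXCIX: D=500, C=100, C=100, XC=90, IX=9
500 + 100 + 100 + 90 + 9 = 799

799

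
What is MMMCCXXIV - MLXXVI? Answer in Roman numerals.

MMMCCXXIV = 3224
MLXXVI = 1076
3224 - 1076 = 2148

MMCXLVIII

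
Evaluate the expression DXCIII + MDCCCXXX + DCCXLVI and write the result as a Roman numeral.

DXCIII = 593, MDCCCXXX = 1830, DCCXLVI = 746
593 + 1830 = 2423
2423 + 746 = 3169

MMMCLXIX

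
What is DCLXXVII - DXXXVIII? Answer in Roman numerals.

DCLXXVII = 677
DXXXVIII = 538
677 - 538 = 139

CXXXIX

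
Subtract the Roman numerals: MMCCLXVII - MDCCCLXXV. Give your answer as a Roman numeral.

MMCCLXVII = 2267
MDCCCLXXV = 1875
2267 - 1875 = 392

CCCXCII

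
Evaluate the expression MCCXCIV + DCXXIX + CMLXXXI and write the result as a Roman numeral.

MCCXCIV = 1294, DCXXIX = 629, CMLXXXI = 981
1294 + 629 = 1923
1923 + 981 = 2904

MMCMIV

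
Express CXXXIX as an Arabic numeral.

CXXXIX: C=100, X=10, X=10, X=10, IX=9
100 + 10 + 10 + 10 + 9 = 139

139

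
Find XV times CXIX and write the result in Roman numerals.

XV = 15
CXIX = 119
15 × 119 = 1785

MDCCLXXXV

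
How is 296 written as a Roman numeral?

Convert 296 to Roman numerals:
  296 contains 2×100 (CC)
  96 contains 1×90 (XC)
  6 contains 1×5 (V)
  1 contains 1×1 (I)

CCXCVI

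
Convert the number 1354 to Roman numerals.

Convert 1354 to Roman numerals:
  1354 contains 1×1000 (M)
  354 contains 3×100 (CCC)
  54 contains 1×50 (L)
  4 contains 1×4 (IV)

MCCCLIV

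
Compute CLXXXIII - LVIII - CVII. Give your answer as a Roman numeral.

CLXXXIII = 183, LVIII = 58, CVII = 107
183 - 58 = 125
125 - 107 = 18

XVIII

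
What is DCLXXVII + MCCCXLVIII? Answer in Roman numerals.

DCLXXVII = 677
MCCCXLVIII = 1348
677 + 1348 = 2025

MMXXV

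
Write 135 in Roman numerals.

Convert 135 to Roman numerals:
  135 contains 1×100 (C)
  35 contains 3×10 (XXX)
  5 contains 1×5 (V)

CXXXV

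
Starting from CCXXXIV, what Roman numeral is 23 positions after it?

CCXXXIV = 234
234 + 23 = 257

CCLVII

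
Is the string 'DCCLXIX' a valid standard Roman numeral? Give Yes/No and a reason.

'DCCLXIX': Check the rules: uses only the symbols I, V, X, L, C, D, M; no symbol is repeated more than three times in a row; V, L and D each appear at most once; the only place a smaller symbol precedes a larger one is the allowed subtractive pair IX, the symbol right after such a pair (if any) is smaller than the pair's first symbol, and otherwise the values never increase from left to right. Value: D (500) + C (100) + C (100) + L (50) + X (10) + IX (9) = 769. So it is a valid standard Roman numeral.

Yes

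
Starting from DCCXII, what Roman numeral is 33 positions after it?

DCCXII = 712
712 + 33 = 745

DCCXLV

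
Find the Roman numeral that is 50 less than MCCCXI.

MCCCXI = 1311
1311 - 50 = 1261

MCCLXI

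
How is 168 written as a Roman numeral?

Convert 168 to Roman numerals:
  168 contains 1×100 (C)
  68 contains 1×50 (L)
  18 contains 1×10 (X)
  8 contains 1×5 (V)
  3 contains 3×1 (III)

CLXVIII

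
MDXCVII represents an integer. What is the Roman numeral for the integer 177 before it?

MDXCVII = 1597
1597 - 177 = 1420

MCDXX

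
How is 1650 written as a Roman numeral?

Convert 1650 to Roman numerals:
  1650 contains 1×1000 (M)
  650 contains 1×500 (D)
  150 contains 1×100 (C)
  50 contains 1×50 (L)

MDCL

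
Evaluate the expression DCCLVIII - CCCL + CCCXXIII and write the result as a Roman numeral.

DCCLVIII = 758, CCCL = 350, CCCXXIII = 323
758 - 350 = 408
408 + 323 = 731

DCCXXXI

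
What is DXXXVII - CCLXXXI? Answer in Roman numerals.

DXXXVII = 537
CCLXXXI = 281
537 - 281 = 256

CCLVI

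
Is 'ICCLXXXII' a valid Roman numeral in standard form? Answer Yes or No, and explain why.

'ICCLXXXII': Invalid subtractive combination: IC

No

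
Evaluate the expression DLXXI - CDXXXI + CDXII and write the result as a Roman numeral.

DLXXI = 571, CDXXXI = 431, CDXII = 412
571 - 431 = 140
140 + 412 = 552

DLII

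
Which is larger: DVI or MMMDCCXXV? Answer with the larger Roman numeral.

DVI = 506
MMMDCCXXV = 3725
3725 is larger

MMMDCCXXV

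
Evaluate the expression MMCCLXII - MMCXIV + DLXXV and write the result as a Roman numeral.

MMCCLXII = 2262, MMCXIV = 2114, DLXXV = 575
2262 - 2114 = 148
148 + 575 = 723

DCCXXIII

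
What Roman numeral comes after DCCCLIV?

DCCCLIV = 854, so the next integer is 854 + 1 = 855

DCCCLV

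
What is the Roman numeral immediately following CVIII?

CVIII = 108; next is 109

CIX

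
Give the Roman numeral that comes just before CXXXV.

CXXXV = 135, so the previous integer is 135 - 1 = 134

CXXXIV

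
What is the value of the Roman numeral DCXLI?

DCXLI: D=500, C=100, XL=40, I=1
500 + 100 + 40 + 1 = 641

641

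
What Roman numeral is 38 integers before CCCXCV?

CCCXCV = 395
395 - 38 = 357

CCCLVII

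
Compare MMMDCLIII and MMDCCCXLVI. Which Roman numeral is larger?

MMMDCLIII = 3653
MMDCCCXLVI = 2846
3653 is larger

MMMDCLIII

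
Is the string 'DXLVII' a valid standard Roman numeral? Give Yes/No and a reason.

'DXLVII': Check the rules: uses only the symbols I, V, X, L, C, D, M; no symbol is repeated more than three times in a row; V, L and D each appear at most once; the only place a smaller symbol precedes a larger one is the allowed subtractive pair XL, the symbol right after such a pair (if any) is smaller than the pair's first symbol, and otherwise the values never increase from left to right. Value: D (500) + XL (40) + V (5) + I (1) + I (1) = 547. So it is a valid standard Roman numeral.

Yes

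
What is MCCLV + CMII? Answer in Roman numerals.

MCCLV = 1255
CMII = 902
1255 + 902 = 2157

MMCLVII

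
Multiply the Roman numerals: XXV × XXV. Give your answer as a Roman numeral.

XXV = 25
XXV = 25
25 × 25 = 625

DCXXV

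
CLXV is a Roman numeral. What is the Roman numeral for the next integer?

CLXV = 165, so the next integer is 165 + 1 = 166

CLXVI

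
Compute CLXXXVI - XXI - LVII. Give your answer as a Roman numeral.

CLXXXVI = 186, XXI = 21, LVII = 57
186 - 21 = 165
165 - 57 = 108

CVIII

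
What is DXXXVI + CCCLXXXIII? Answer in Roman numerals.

DXXXVI = 536
CCCLXXXIII = 383
536 + 383 = 919

CMXIX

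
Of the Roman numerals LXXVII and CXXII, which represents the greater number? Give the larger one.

LXXVII = 77
CXXII = 122
122 is larger

CXXII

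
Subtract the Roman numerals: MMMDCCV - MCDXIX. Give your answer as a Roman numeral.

MMMDCCV = 3705
MCDXIX = 1419
3705 - 1419 = 2286

MMCCLXXXVI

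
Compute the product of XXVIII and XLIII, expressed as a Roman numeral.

XXVIII = 28
XLIII = 43
28 × 43 = 1204

MCCIV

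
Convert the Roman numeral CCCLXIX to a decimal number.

CCCLXIX: C=100, C=100, C=100, L=50, X=10, IX=9
100 + 100 + 100 + 50 + 10 + 9 = 369

369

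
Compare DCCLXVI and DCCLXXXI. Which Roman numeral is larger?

DCCLXVI = 766
DCCLXXXI = 781
781 is larger

DCCLXXXI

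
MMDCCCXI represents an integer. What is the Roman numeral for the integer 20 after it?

MMDCCCXI = 2811
2811 + 20 = 2831

MMDCCCXXXI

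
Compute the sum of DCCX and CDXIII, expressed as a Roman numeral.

DCCX = 710
CDXIII = 413
710 + 413 = 1123

MCXXIII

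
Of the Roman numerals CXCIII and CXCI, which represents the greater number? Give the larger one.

CXCIII = 193
CXCI = 191
193 is larger

CXCIII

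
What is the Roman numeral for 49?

Convert 49 to Roman numerals:
  49 contains 1×40 (XL)
  9 contains 1×9 (IX)

XLIX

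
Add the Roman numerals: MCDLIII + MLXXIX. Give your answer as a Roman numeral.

MCDLIII = 1453
MLXXIX = 1079
1453 + 1079 = 2532

MMDXXXII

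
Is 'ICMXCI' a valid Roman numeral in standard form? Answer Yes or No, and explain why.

'ICMXCI': Invalid subtractive combination: IC

No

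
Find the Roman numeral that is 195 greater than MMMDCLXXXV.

MMMDCLXXXV = 3685
3685 + 195 = 3880

MMMDCCCLXXX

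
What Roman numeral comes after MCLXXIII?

MCLXXIII = 1173; next is 1174

MCLXXIV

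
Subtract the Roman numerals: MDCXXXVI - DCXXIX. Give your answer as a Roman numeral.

MDCXXXVI = 1636
DCXXIX = 629
1636 - 629 = 1007

MVII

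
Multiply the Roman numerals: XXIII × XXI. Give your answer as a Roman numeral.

XXIII = 23
XXI = 21
23 × 21 = 483

CDLXXXIII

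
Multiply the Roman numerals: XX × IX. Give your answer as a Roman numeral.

XX = 20
IX = 9
20 × 9 = 180

CLXXX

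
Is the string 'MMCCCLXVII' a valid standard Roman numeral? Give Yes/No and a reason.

'MMCCCLXVII': Check the rules: uses only the symbols I, V, X, L, C, D, M; no symbol is repeated more than three times in a row; V, L and D each appear at most once; no smaller symbol precedes a larger one (values never increase from left to right). Value: M (1000) + M (1000) + C (100) + C (100) + C (100) + L (50) + X (10) + V (5) + I (1) + I (1) = 2367. So it is a valid standard Roman numeral.

Yes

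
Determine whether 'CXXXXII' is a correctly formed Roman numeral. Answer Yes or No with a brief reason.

'CXXXXII': More than 3 consecutive X's

No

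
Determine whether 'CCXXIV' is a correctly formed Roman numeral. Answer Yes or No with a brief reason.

'CCXXIV': Check the rules: uses only the symbols I, V, X, L, C, D, M; no symbol is repeated more than three times in a row; V, L and D each appear at most once; the only place a smaller symbol precedes a larger one is the allowed subtractive pair IV, the symbol right after such a pair (if any) is smaller than the pair's first symbol, and otherwise the values never increase from left to right. Value: C (100) + C (100) + X (10) + X (10) + IV (4) = 224. So it is a valid standard Roman numeral.

Yes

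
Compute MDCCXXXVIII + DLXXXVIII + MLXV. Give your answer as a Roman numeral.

MDCCXXXVIII = 1738, DLXXXVIII = 588, MLXV = 1065
1738 + 588 = 2326
2326 + 1065 = 3391

MMMCCCXCI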